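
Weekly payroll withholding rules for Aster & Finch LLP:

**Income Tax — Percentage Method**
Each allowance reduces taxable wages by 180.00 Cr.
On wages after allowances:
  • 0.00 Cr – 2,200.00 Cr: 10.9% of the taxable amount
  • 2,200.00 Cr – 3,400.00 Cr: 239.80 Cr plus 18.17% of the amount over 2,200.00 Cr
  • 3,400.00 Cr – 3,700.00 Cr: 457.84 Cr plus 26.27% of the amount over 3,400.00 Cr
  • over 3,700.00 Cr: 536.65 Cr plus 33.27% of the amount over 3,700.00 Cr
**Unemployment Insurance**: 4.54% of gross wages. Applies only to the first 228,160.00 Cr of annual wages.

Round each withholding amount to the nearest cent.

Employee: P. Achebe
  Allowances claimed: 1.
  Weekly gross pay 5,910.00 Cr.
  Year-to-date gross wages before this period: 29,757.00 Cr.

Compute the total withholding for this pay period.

Income Tax: taxable = 5,910.00 Cr − 1×180.00 Cr = 5,730.00 Cr
  536.65 Cr + 33.27% × (5,730.00 Cr − 3,700.00 Cr) = 536.65 Cr + 33.27% × 2,030.00 Cr = 1,212.03 Cr
Unemployment Insurance: 4.54% × 5,910.00 Cr = 268.31 Cr
Total: 1,212.03 Cr + 268.31 Cr = 1,480.34 Cr

1,480.34 Cr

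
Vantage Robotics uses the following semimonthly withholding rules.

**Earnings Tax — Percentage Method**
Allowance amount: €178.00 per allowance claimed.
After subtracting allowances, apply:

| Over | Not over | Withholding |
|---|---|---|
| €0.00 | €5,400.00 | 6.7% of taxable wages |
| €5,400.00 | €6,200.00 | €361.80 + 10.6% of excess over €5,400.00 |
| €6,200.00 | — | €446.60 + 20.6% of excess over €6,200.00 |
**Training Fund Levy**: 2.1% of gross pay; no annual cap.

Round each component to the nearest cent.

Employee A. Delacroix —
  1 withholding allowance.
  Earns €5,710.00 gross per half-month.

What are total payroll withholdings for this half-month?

€495.70

Earnings Tax: taxable = €5,710.00 − 1×€178.00 = €5,532.00
  €361.80 + 10.6% × (€5,532.00 − €5,400.00) = €361.80 + 10.6% × €132.00 = €375.79
Training Fund Levy: 2.1% × €5,710.00 = €119.91
Total: €375.79 + €119.91 = €495.70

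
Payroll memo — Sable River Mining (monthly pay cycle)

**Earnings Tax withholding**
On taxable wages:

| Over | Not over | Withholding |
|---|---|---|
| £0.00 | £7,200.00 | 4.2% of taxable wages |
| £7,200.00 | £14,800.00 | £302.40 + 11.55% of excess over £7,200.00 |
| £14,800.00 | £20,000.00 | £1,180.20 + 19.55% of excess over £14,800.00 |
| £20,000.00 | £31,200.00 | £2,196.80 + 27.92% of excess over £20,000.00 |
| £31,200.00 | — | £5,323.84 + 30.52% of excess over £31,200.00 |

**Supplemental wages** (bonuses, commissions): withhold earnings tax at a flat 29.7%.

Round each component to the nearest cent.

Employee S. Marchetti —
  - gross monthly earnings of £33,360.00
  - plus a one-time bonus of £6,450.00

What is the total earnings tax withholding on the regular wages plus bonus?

£7,898.72

Earnings Tax: taxable = £33,360.00
  £5,323.84 + 30.52% × (£33,360.00 − £31,200.00) = £5,323.84 + 30.52% × £2,160.00 = £5,983.07
Supplemental (29.7% flat on bonus): 29.7% × £6,450.00 = £1,915.65
Total earnings tax: £5,983.07 + £1,915.65 = £7,898.72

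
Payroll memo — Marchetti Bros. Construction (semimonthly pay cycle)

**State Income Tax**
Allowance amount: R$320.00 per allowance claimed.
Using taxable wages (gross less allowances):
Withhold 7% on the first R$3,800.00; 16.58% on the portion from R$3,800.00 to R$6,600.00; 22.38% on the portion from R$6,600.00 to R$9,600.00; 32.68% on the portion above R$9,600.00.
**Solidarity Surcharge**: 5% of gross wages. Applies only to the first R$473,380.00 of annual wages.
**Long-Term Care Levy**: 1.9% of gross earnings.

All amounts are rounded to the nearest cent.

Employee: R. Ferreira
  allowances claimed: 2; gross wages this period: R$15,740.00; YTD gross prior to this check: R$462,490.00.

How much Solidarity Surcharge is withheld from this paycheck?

R$544.50

Solidarity Surcharge: cap R$473,380.00 − YTD R$462,490.00 = R$10,890.00 subject; 5% × R$10,890.00 = R$544.50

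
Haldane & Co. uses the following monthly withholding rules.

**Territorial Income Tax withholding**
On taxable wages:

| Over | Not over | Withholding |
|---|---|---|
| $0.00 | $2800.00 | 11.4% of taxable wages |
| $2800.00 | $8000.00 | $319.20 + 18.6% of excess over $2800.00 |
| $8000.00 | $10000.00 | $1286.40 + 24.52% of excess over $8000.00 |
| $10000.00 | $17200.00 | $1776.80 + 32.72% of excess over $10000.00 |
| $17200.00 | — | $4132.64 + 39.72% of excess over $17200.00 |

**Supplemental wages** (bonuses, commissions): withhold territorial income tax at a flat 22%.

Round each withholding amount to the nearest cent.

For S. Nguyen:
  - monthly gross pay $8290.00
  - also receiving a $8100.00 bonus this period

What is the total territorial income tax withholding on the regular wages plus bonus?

$3139.51

Territorial Income Tax: taxable = $8290.00
  $1286.40 + 24.52% × ($8290.00 − $8000.00) = $1286.40 + 24.52% × $290.00 = $1357.51
Supplemental (22% flat on bonus): 22% × $8100.00 = $1782.00
Total territorial income tax: $1357.51 + $1782.00 = $3139.51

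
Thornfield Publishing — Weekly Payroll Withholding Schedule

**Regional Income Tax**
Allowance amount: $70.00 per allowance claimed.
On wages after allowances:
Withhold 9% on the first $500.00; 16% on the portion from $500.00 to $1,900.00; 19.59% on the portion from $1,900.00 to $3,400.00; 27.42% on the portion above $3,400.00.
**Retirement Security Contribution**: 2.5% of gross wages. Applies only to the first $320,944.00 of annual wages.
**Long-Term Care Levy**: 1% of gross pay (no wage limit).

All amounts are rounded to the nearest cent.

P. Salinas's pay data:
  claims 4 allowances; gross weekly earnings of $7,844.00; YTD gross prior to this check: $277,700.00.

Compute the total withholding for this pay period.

Regional Income Tax: taxable = $7,844.00 − 4×$70.00 = $7,564.00
  $562.85 + 27.42% × ($7,564.00 − $3,400.00) = $562.85 + 27.42% × $4,164.00 = $1,704.62
Retirement Security Contribution: 2.5% × $7,844.00 = $196.10
Long-Term Care Levy: 1% × $7,844.00 = $78.44
Total: $1,704.62 + $196.10 + $78.44 = $1,979.16

$1,979.16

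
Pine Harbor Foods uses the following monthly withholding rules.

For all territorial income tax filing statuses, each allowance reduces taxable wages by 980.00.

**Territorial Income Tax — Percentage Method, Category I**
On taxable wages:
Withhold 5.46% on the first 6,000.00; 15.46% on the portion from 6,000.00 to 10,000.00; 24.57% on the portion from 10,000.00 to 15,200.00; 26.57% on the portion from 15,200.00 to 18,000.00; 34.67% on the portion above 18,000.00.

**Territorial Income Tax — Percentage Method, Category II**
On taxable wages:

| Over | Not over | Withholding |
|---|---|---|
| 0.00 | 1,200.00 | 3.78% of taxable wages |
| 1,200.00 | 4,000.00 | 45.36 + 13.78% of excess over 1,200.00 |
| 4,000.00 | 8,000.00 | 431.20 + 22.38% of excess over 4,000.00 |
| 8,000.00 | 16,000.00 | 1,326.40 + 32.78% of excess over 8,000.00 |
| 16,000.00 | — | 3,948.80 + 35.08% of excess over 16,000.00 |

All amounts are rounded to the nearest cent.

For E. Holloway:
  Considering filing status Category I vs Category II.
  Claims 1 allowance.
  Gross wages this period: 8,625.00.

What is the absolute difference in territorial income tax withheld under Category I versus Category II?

665.03

Territorial Income Tax (Category I): taxable = 8,625.00 − 1×980.00 = 7,645.00
  327.60 + 15.46% × (7,645.00 − 6,000.00) = 327.60 + 15.46% × 1,645.00 = 581.92
Territorial Income Tax (Category II): taxable = 8,625.00 − 1×980.00 = 7,645.00
  431.20 + 22.38% × (7,645.00 − 4,000.00) = 431.20 + 22.38% × 3,645.00 = 1,246.95
Difference: |581.92 − 1,246.95| = 665.03 (higher under Category II)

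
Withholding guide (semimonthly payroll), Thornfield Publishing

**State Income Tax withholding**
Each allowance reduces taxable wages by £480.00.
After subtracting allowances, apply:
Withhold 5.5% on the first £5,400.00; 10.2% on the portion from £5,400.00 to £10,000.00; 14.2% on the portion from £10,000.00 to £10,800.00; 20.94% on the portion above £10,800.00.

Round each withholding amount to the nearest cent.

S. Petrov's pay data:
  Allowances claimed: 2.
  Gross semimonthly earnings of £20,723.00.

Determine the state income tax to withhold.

State Income Tax: taxable = £20,723.00 − 2×£480.00 = £19,763.00
  £879.80 + 20.94% × (£19,763.00 − £10,800.00) = £879.80 + 20.94% × £8,963.00 = £2,756.65

£2,756.65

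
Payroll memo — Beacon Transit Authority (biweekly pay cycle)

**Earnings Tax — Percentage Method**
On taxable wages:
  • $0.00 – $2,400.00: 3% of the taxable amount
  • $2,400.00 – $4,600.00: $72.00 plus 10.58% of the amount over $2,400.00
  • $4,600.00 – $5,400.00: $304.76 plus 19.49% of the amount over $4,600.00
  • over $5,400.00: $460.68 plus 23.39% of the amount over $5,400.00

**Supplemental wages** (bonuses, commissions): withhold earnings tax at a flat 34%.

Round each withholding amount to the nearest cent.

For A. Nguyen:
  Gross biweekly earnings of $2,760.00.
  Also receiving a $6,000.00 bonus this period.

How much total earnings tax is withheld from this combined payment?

Earnings Tax: taxable = $2,760.00
  $72.00 + 10.58% × ($2,760.00 − $2,400.00) = $72.00 + 10.58% × $360.00 = $110.09
Supplemental (34% flat on bonus): 34% × $6,000.00 = $2,040.00
Total earnings tax: $110.09 + $2,040.00 = $2,150.09

$2,150.09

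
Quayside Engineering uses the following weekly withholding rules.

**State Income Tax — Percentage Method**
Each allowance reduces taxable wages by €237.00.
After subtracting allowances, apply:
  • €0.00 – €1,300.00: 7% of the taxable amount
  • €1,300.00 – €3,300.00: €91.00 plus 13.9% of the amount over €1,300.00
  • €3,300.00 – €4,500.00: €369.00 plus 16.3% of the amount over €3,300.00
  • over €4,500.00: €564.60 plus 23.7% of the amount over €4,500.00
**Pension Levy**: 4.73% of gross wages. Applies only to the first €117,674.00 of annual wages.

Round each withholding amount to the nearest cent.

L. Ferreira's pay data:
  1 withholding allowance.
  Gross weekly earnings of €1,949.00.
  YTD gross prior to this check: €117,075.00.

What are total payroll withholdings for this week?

€176.60

State Income Tax: taxable = €1,949.00 − 1×€237.00 = €1,712.00
  €91.00 + 13.9% × (€1,712.00 − €1,300.00) = €91.00 + 13.9% × €412.00 = €148.27
Pension Levy: cap €117,674.00 − YTD €117,075.00 = €599.00 subject; 4.73% × €599.00 = €28.33
Total: €148.27 + €28.33 = €176.60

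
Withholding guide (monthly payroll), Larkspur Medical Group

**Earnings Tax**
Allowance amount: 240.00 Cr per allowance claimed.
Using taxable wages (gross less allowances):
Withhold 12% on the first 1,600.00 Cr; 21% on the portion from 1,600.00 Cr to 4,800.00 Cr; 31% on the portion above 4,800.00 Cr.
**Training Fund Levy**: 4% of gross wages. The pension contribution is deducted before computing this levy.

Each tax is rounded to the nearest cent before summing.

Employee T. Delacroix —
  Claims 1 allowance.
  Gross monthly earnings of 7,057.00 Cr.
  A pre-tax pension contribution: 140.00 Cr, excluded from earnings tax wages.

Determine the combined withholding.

Earnings Tax: taxable = 7,057.00 Cr − 140.00 Cr − 1×240.00 Cr = 6,677.00 Cr
  864.00 Cr + 31% × (6,677.00 Cr − 4,800.00 Cr) = 864.00 Cr + 31% × 1,877.00 Cr = 1,445.87 Cr
Training Fund Levy: 4% × 6,917.00 Cr = 276.68 Cr
Total: 1,445.87 Cr + 276.68 Cr = 1,722.55 Cr

1,722.55 Cr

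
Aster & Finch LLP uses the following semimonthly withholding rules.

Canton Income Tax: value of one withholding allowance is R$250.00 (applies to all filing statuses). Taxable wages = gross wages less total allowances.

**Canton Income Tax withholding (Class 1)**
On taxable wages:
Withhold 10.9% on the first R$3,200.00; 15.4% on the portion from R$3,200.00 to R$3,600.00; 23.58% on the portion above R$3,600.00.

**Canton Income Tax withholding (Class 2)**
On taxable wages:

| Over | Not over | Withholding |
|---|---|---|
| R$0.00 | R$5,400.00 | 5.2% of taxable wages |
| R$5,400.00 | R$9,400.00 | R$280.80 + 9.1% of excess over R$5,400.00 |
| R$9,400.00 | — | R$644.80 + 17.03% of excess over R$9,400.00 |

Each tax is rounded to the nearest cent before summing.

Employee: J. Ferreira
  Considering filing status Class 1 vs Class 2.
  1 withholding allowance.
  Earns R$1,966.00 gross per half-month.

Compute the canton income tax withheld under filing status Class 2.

R$89.23

Canton Income Tax (Class 2): taxable = R$1,966.00 − 1×R$250.00 = R$1,716.00
  5.2% × R$1,716.00 = R$89.23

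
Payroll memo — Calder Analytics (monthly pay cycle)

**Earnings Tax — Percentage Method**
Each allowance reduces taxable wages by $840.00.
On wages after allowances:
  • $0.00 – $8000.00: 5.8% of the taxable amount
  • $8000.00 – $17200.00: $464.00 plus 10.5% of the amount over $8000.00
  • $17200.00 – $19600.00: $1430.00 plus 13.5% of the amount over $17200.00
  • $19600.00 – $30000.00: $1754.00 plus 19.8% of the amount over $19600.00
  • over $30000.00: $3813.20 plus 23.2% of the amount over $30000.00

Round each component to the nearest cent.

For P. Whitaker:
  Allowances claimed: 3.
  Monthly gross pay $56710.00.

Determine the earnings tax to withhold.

$9425.28

Earnings Tax: taxable = $56710.00 − 3×$840.00 = $54190.00
  $3813.20 + 23.2% × ($54190.00 − $30000.00) = $3813.20 + 23.2% × $24190.00 = $9425.28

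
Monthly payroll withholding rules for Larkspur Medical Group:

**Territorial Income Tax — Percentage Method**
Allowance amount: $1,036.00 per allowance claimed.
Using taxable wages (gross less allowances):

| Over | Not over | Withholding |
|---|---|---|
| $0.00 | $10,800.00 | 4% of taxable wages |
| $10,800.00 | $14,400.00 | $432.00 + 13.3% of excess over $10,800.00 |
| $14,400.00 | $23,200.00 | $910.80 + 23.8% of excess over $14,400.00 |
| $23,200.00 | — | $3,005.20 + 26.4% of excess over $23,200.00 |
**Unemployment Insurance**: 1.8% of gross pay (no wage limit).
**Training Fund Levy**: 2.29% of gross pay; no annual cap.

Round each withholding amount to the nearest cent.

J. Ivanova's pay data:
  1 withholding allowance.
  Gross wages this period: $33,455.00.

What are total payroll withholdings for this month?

Territorial Income Tax: taxable = $33,455.00 − 1×$1,036.00 = $32,419.00
  $3,005.20 + 26.4% × ($32,419.00 − $23,200.00) = $3,005.20 + 26.4% × $9,219.00 = $5,439.02
Unemployment Insurance: 1.8% × $33,455.00 = $602.19
Training Fund Levy: 2.29% × $33,455.00 = $766.12
Total: $5,439.02 + $602.19 + $766.12 = $6,807.33

$6,807.33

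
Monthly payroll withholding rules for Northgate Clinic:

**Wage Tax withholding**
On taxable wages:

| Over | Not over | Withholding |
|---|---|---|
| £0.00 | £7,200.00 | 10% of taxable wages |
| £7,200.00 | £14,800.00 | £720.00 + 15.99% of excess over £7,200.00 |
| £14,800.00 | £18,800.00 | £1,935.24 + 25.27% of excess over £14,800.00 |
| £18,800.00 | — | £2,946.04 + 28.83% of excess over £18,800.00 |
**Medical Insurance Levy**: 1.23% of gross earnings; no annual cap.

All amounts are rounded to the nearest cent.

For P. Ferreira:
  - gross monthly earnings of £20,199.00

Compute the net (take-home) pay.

£16,601.18

Wage Tax: taxable = £20,199.00
  £2,946.04 + 28.83% × (£20,199.00 − £18,800.00) = £2,946.04 + 28.83% × £1,399.00 = £3,349.37
Medical Insurance Levy: 1.23% × £20,199.00 = £248.45
Total withheld: £3,349.37 + £248.45 = £3,597.82
Net pay: £20,199.00 − £3,597.82 = £16,601.18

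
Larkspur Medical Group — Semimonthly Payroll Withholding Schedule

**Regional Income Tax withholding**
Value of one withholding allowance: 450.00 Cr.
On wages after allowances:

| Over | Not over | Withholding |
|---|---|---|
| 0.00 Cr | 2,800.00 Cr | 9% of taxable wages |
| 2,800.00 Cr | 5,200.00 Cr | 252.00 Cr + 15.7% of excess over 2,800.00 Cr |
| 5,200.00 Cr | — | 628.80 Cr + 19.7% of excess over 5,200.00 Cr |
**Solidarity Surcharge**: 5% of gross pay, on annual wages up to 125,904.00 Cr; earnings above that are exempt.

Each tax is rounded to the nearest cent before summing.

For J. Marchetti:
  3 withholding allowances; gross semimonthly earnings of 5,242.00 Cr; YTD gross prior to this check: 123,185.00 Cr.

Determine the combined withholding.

559.39 Cr

Regional Income Tax: taxable = 5,242.00 Cr − 3×450.00 Cr = 3,892.00 Cr
  252.00 Cr + 15.7% × (3,892.00 Cr − 2,800.00 Cr) = 252.00 Cr + 15.7% × 1,092.00 Cr = 423.44 Cr
Solidarity Surcharge: cap 125,904.00 Cr − YTD 123,185.00 Cr = 2,719.00 Cr subject; 5% × 2,719.00 Cr = 135.95 Cr
Total: 423.44 Cr + 135.95 Cr = 559.39 Cr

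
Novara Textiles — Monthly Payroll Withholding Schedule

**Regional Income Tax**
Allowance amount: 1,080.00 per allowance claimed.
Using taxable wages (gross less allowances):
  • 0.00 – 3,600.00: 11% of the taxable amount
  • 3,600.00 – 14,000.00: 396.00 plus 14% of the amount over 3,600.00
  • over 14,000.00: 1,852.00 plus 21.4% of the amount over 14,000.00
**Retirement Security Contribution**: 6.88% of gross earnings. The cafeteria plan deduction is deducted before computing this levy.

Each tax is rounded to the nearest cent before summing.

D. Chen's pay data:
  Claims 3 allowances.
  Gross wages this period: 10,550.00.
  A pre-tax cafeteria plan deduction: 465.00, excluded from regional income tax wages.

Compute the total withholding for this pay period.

1,544.15

Regional Income Tax: taxable = 10,550.00 − 465.00 − 3×1,080.00 = 6,845.00
  396.00 + 14% × (6,845.00 − 3,600.00) = 396.00 + 14% × 3,245.00 = 850.30
Retirement Security Contribution: 6.88% × 10,085.00 = 693.85
Total: 850.30 + 693.85 = 1,544.15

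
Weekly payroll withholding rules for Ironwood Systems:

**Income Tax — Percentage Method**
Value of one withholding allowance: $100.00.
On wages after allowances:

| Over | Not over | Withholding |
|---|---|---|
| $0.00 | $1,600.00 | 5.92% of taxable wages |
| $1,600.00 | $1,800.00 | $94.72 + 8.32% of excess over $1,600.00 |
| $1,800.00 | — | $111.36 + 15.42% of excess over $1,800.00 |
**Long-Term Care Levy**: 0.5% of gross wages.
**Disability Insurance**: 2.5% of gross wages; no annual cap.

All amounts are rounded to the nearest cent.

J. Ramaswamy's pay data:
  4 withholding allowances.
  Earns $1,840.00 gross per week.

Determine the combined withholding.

Income Tax: taxable = $1,840.00 − 4×$100.00 = $1,440.00
  5.92% × $1,440.00 = $85.25
Long-Term Care Levy: 0.5% × $1,840.00 = $9.20
Disability Insurance: 2.5% × $1,840.00 = $46.00
Total: $85.25 + $9.20 + $46.00 = $140.45

$140.45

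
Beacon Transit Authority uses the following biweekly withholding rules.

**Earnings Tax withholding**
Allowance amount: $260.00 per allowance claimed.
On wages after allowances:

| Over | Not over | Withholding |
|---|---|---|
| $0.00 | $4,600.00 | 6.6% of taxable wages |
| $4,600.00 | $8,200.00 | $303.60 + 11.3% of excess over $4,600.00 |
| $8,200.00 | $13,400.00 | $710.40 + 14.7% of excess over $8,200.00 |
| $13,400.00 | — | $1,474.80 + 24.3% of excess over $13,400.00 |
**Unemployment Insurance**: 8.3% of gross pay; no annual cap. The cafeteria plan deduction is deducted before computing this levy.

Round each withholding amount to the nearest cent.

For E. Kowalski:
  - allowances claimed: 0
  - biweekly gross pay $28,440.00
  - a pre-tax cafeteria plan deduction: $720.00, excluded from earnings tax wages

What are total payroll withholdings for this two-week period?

$7,255.32

Earnings Tax: taxable = $28,440.00 − $720.00 = $27,720.00
  $1,474.80 + 24.3% × ($27,720.00 − $13,400.00) = $1,474.80 + 24.3% × $14,320.00 = $4,954.56
Unemployment Insurance: 8.3% × $27,720.00 = $2,300.76
Total: $4,954.56 + $2,300.76 = $7,255.32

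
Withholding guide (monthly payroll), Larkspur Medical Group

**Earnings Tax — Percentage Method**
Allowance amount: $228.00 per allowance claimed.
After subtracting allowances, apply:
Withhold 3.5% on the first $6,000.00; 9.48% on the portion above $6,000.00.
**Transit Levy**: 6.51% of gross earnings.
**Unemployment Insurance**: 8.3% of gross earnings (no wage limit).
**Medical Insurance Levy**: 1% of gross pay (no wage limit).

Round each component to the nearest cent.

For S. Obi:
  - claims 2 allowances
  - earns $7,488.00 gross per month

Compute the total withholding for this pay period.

Earnings Tax: taxable = $7,488.00 − 2×$228.00 = $7,032.00
  $210.00 + 9.48% × ($7,032.00 − $6,000.00) = $210.00 + 9.48% × $1,032.00 = $307.83
Transit Levy: 6.51% × $7,488.00 = $487.47
Unemployment Insurance: 8.3% × $7,488.00 = $621.50
Medical Insurance Levy: 1% × $7,488.00 = $74.88
Total: $307.83 + $487.47 + $621.50 + $74.88 = $1,491.68

$1,491.68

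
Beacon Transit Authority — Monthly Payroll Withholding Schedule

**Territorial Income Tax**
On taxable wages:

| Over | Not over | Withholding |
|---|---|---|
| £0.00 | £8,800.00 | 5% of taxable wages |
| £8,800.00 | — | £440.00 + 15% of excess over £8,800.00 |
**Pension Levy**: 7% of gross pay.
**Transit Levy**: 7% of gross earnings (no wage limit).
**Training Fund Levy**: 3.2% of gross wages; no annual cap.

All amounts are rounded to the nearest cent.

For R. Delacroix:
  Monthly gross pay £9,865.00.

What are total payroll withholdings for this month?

Territorial Income Tax: taxable = £9,865.00
  £440.00 + 15% × (£9,865.00 − £8,800.00) = £440.00 + 15% × £1,065.00 = £599.75
Pension Levy: 7% × £9,865.00 = £690.55
Transit Levy: 7% × £9,865.00 = £690.55
Training Fund Levy: 3.2% × £9,865.00 = £315.68
Total: £599.75 + £690.55 + £690.55 + £315.68 = £2,296.53

£2,296.53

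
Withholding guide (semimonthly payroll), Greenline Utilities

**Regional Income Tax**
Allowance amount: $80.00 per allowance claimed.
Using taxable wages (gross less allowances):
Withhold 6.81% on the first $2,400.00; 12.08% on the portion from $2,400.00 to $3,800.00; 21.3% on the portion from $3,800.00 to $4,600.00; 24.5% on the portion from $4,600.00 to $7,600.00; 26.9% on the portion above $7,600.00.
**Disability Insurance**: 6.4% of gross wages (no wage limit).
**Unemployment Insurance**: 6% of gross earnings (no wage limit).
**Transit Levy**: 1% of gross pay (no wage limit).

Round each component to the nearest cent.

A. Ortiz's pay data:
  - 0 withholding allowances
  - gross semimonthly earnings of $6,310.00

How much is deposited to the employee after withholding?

Regional Income Tax: taxable = $6,310.00
  $502.96 + 24.5% × ($6,310.00 − $4,600.00) = $502.96 + 24.5% × $1,710.00 = $921.91
Disability Insurance: 6.4% × $6,310.00 = $403.84
Unemployment Insurance: 6% × $6,310.00 = $378.60
Transit Levy: 1% × $6,310.00 = $63.10
Total withheld: $921.91 + $403.84 + $378.60 + $63.10 = $1,767.45
Net pay: $6,310.00 − $1,767.45 = $4,542.55

$4,542.55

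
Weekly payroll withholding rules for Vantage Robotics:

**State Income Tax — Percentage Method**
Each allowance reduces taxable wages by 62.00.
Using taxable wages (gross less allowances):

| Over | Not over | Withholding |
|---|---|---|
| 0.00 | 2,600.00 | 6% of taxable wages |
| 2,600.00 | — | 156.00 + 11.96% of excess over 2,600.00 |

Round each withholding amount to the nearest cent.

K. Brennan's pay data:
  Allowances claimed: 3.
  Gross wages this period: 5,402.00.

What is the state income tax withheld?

State Income Tax: taxable = 5,402.00 − 3×62.00 = 5,216.00
  156.00 + 11.96% × (5,216.00 − 2,600.00) = 156.00 + 11.96% × 2,616.00 = 468.87

468.87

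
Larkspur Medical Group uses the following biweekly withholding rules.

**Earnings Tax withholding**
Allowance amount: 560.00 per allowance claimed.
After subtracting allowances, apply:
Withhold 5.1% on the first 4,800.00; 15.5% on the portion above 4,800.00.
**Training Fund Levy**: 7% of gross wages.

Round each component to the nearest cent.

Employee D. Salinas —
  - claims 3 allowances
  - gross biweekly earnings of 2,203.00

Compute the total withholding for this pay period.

180.88

Earnings Tax: taxable = 2,203.00 − 3×560.00 = 523.00
  5.1% × 523.00 = 26.67
Training Fund Levy: 7% × 2,203.00 = 154.21
Total: 26.67 + 154.21 = 180.88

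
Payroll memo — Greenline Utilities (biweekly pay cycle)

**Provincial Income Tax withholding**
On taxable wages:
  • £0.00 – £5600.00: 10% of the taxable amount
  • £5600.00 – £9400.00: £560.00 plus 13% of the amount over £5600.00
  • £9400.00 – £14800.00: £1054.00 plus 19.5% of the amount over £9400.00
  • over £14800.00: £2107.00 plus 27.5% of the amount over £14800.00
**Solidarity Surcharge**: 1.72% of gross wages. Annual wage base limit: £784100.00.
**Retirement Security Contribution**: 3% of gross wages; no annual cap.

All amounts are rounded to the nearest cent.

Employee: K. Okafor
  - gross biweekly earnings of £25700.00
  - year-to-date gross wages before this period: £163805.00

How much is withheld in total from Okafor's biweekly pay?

£6317.54

Provincial Income Tax: taxable = £25700.00
  £2107.00 + 27.5% × (£25700.00 − £14800.00) = £2107.00 + 27.5% × £10900.00 = £5104.50
Solidarity Surcharge: 1.72% × £25700.00 = £442.04
Retirement Security Contribution: 3% × £25700.00 = £771.00
Total: £5104.50 + £442.04 + £771.00 = £6317.54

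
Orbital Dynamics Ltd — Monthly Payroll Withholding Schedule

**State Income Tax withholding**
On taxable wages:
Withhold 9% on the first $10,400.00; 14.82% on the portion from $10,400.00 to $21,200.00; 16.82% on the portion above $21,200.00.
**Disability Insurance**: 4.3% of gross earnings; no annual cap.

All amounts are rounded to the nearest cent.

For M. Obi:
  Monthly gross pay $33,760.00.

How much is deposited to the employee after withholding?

State Income Tax: taxable = $33,760.00
  $2,536.56 + 16.82% × ($33,760.00 − $21,200.00) = $2,536.56 + 16.82% × $12,560.00 = $4,649.15
Disability Insurance: 4.3% × $33,760.00 = $1,451.68
Total withheld: $4,649.15 + $1,451.68 = $6,100.83
Net pay: $33,760.00 − $6,100.83 = $27,659.17

$27,659.17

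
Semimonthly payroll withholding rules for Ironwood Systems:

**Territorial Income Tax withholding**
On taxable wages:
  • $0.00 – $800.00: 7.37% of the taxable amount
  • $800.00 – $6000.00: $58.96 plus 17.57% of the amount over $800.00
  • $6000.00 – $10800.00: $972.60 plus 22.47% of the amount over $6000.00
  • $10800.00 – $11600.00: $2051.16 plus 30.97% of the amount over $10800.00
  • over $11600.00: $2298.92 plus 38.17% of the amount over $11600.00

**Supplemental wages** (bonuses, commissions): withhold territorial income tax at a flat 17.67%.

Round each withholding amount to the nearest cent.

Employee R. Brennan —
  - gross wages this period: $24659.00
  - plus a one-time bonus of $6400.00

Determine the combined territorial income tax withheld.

$8414.42

Territorial Income Tax: taxable = $24659.00
  $2298.92 + 38.17% × ($24659.00 − $11600.00) = $2298.92 + 38.17% × $13059.00 = $7283.54
Supplemental (17.67% flat on bonus): 17.67% × $6400.00 = $1130.88
Total territorial income tax: $7283.54 + $1130.88 = $8414.42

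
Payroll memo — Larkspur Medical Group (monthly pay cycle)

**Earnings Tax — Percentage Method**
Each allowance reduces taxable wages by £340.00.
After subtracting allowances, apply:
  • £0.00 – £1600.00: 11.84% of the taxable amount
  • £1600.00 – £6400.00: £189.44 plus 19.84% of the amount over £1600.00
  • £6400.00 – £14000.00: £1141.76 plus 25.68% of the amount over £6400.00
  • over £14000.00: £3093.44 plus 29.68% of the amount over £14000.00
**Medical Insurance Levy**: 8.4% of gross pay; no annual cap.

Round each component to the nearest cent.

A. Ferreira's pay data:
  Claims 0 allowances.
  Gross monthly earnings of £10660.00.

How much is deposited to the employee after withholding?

£7528.83

Earnings Tax: taxable = £10660.00
  £1141.76 + 25.68% × (£10660.00 − £6400.00) = £1141.76 + 25.68% × £4260.00 = £2235.73
Medical Insurance Levy: 8.4% × £10660.00 = £895.44
Total withheld: £2235.73 + £895.44 = £3131.17
Net pay: £10660.00 − £3131.17 = £7528.83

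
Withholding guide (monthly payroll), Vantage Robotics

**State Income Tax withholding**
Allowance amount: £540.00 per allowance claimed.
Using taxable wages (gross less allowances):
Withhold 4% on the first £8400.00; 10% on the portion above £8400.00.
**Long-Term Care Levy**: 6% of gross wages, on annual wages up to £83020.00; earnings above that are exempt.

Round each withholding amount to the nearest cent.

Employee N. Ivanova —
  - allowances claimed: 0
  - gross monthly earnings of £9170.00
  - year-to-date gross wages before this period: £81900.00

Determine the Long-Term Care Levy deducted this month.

£67.20

Long-Term Care Levy: cap £83020.00 − YTD £81900.00 = £1120.00 subject; 6% × £1120.00 = £67.20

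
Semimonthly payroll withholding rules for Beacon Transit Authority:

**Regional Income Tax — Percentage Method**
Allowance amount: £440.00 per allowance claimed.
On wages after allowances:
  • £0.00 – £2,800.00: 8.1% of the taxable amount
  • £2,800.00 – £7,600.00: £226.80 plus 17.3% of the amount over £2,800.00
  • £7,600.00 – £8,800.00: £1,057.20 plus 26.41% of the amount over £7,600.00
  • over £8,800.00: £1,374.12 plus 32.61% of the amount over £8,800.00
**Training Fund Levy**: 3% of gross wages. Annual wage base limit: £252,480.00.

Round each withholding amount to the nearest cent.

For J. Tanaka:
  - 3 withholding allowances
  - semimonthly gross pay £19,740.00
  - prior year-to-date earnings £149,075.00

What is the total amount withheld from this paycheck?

£5,103.40

Regional Income Tax: taxable = £19,740.00 − 3×£440.00 = £18,420.00
  £1,374.12 + 32.61% × (£18,420.00 − £8,800.00) = £1,374.12 + 32.61% × £9,620.00 = £4,511.20
Training Fund Levy: 3% × £19,740.00 = £592.20
Total: £4,511.20 + £592.20 = £5,103.40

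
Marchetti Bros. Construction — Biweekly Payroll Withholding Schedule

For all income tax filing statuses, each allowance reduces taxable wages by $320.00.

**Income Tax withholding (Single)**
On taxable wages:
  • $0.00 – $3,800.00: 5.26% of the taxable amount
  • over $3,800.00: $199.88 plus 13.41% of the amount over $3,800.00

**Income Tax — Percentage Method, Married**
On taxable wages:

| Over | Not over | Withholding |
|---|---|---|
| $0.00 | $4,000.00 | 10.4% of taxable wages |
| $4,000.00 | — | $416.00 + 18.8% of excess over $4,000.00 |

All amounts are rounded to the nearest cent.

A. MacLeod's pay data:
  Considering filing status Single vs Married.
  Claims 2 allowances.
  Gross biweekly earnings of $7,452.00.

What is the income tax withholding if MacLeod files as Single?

Income Tax (Single): taxable = $7,452.00 − 2×$320.00 = $6,812.00
  $199.88 + 13.41% × ($6,812.00 − $3,800.00) = $199.88 + 13.41% × $3,012.00 = $603.79

$603.79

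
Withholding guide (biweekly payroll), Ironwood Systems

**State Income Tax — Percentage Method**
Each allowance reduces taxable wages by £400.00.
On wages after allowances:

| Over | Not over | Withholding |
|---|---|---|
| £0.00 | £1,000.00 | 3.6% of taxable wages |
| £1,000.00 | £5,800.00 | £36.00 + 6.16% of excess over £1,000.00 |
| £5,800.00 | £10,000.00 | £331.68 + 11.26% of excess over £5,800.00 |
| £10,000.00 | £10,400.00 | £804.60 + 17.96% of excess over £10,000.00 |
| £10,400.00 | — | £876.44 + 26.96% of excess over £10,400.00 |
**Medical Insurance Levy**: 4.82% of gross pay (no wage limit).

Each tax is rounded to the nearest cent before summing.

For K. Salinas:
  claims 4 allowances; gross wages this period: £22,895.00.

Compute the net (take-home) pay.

£17,977.73

State Income Tax: taxable = £22,895.00 − 4×£400.00 = £21,295.00
  £876.44 + 26.96% × (£21,295.00 − £10,400.00) = £876.44 + 26.96% × £10,895.00 = £3,813.73
Medical Insurance Levy: 4.82% × £22,895.00 = £1,103.54
Total withheld: £3,813.73 + £1,103.54 = £4,917.27
Net pay: £22,895.00 − £4,917.27 = £17,977.73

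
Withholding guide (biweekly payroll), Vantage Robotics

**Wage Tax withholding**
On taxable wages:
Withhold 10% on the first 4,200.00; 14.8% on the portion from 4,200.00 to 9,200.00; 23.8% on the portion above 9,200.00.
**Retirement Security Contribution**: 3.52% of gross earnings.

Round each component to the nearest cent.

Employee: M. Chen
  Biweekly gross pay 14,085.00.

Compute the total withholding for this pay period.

Wage Tax: taxable = 14,085.00
  1,160.00 + 23.8% × (14,085.00 − 9,200.00) = 1,160.00 + 23.8% × 4,885.00 = 2,322.63
Retirement Security Contribution: 3.52% × 14,085.00 = 495.79
Total: 2,322.63 + 495.79 = 2,818.42

2,818.42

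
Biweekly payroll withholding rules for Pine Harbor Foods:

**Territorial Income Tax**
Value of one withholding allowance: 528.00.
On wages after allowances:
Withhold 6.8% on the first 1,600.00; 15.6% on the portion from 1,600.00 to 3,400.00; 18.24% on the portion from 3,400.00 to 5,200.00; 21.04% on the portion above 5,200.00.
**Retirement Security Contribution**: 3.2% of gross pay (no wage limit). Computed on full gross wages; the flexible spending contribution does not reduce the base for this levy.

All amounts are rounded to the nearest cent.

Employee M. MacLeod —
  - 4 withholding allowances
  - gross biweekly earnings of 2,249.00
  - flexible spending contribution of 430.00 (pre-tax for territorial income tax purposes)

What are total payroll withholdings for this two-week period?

Territorial Income Tax: taxable = 2,249.00 − 430.00 − 4×528.00 = -293.00
  Taxable ≤ 0 → 0.00
Retirement Security Contribution: 3.2% × 2,249.00 = 71.97
Total: 0.00 + 71.97 = 71.97

71.97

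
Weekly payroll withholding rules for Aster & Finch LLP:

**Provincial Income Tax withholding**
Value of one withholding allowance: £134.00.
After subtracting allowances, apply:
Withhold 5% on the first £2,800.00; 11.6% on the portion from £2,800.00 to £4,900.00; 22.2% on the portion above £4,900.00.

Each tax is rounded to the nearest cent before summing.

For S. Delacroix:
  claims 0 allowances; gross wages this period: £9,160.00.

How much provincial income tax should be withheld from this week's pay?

£1,329.32

Provincial Income Tax: taxable = £9,160.00
  £383.60 + 22.2% × (£9,160.00 − £4,900.00) = £383.60 + 22.2% × £4,260.00 = £1,329.32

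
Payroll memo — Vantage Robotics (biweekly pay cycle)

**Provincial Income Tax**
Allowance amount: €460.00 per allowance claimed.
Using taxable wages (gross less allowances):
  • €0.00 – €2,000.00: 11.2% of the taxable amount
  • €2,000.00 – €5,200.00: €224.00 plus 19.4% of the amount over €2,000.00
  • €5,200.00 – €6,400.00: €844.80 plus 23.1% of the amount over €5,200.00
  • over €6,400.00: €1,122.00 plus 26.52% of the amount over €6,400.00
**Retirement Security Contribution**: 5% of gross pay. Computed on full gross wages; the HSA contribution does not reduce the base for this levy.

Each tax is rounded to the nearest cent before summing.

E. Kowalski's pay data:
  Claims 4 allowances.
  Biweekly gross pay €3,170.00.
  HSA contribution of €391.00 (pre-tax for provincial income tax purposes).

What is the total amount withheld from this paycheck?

Provincial Income Tax: taxable = €3,170.00 − €391.00 − 4×€460.00 = €939.00
  11.2% × €939.00 = €105.17
Retirement Security Contribution: 5% × €3,170.00 = €158.50
Total: €105.17 + €158.50 = €263.67

€263.67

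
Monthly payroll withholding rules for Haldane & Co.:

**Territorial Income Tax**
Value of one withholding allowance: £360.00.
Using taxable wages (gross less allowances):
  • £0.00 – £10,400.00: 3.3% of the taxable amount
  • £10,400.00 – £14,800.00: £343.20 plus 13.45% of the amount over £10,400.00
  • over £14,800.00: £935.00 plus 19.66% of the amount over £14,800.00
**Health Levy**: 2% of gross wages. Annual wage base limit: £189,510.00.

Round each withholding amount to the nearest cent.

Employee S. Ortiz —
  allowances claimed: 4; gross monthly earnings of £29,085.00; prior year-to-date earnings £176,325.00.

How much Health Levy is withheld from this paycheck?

£263.70

Health Levy: cap £189,510.00 − YTD £176,325.00 = £13,185.00 subject; 2% × £13,185.00 = £263.70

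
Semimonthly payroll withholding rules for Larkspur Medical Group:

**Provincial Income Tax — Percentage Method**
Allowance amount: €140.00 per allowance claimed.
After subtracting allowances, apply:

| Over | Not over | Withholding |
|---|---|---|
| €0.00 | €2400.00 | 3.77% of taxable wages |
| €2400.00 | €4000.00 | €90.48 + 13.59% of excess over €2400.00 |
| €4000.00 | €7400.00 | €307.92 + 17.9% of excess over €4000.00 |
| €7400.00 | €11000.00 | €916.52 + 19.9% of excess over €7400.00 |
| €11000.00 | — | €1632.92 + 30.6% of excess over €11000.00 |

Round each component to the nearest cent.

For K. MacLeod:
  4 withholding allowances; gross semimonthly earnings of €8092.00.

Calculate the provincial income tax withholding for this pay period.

Provincial Income Tax: taxable = €8092.00 − 4×€140.00 = €7532.00
  €916.52 + 19.9% × (€7532.00 − €7400.00) = €916.52 + 19.9% × €132.00 = €942.79

€942.79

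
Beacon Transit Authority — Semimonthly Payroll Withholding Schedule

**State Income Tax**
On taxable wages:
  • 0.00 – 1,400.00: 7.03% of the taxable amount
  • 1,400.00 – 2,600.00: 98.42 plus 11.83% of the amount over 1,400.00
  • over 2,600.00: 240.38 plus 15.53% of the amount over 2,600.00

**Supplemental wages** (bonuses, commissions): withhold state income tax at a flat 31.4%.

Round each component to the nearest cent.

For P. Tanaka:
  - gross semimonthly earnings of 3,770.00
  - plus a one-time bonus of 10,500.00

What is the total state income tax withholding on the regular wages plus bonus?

State Income Tax: taxable = 3,770.00
  240.38 + 15.53% × (3,770.00 − 2,600.00) = 240.38 + 15.53% × 1,170.00 = 422.08
Supplemental (31.4% flat on bonus): 31.4% × 10,500.00 = 3,297.00
Total state income tax: 422.08 + 3,297.00 = 3,719.08

3,719.08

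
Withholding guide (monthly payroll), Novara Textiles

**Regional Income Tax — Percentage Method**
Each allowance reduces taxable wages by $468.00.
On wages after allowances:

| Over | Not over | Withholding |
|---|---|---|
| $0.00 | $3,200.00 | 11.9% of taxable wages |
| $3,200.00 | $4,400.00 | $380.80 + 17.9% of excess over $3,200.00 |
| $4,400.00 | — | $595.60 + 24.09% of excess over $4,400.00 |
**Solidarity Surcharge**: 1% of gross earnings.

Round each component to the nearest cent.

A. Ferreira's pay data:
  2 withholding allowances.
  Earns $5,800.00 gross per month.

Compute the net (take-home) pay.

$5,034.62

Regional Income Tax: taxable = $5,800.00 − 2×$468.00 = $4,864.00
  $595.60 + 24.09% × ($4,864.00 − $4,400.00) = $595.60 + 24.09% × $464.00 = $707.38
Solidarity Surcharge: 1% × $5,800.00 = $58.00
Total withheld: $707.38 + $58.00 = $765.38
Net pay: $5,800.00 − $765.38 = $5,034.62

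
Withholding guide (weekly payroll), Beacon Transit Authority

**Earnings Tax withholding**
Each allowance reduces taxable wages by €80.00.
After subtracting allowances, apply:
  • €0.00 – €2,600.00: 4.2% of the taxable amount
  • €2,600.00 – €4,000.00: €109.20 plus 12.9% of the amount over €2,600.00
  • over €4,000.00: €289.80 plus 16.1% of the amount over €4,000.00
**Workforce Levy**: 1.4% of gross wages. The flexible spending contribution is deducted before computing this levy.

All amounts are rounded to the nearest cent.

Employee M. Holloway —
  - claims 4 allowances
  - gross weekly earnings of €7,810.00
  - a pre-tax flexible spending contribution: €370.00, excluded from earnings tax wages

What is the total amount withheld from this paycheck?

Earnings Tax: taxable = €7,810.00 − €370.00 − 4×€80.00 = €7,120.00
  €289.80 + 16.1% × (€7,120.00 − €4,000.00) = €289.80 + 16.1% × €3,120.00 = €792.12
Workforce Levy: 1.4% × €7,440.00 = €104.16
Total: €792.12 + €104.16 = €896.28

€896.28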